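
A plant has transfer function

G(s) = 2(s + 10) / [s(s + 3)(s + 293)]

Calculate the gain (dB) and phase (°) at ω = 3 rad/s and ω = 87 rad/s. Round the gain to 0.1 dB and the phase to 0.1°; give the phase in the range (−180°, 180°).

ω = 3: -45.0 dB, -118.9°; ω = 87: -82.4 dB, -111.1°

At s = jω = j3:
zero (s+10): 10 + j3 → |·| = √(10²+3²) = √109 ≈ 10.44, ∠ = arctan(3/10) ≈ 16.70°
pole (s+3): 3 + j3 → |·| = √(3²+3²) = √18 ≈ 4.2426, ∠ = arctan(3/3) ≈ 45.00°
pole (s+293): 293 + j3 → |·| = √(293²+3²) = √85858 ≈ 293.02, ∠ = arctan(3/293) ≈ 0.59°
pole at origin: |s| = 3, ∠ = 90.00° (in denominator)
|G| = 2 · 10.44 / 3729.5 ≈ 0.0055986
Gain = 20 log₁₀(0.0055986) ≈ -45.04 dB
∠G = 16.70° − 135.59° = -118.89°

At s = jω = j87:
zero (s+10): 10 + j87 → |·| = √(10²+87²) = √7669 ≈ 87.573, ∠ = arctan(87/10) ≈ 83.44°
pole (s+3): 3 + j87 → |·| = √(3²+87²) = √7578 ≈ 87.052, ∠ = arctan(87/3) ≈ 88.03°
pole (s+293): 293 + j87 → |·| = √(293²+87²) = √93418 ≈ 305.64, ∠ = arctan(87/293) ≈ 16.54°
pole at origin: |s| = 87, ∠ = 90.00° (in denominator)
|G| = 2 · 87.573 / 2.3148e+06 ≈ 7.5664e-05
Gain = 20 log₁₀(7.5664e-05) ≈ -82.42 dB
∠G = 83.44° − 194.57° = -111.13°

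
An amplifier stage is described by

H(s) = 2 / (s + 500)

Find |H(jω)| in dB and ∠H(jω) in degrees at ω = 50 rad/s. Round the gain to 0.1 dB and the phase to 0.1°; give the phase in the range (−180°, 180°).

-48.0 dB, -5.7°

At s = jω = j50:
pole (s+500): 500 + j50 → |·| = √(500²+50²) = √252500 ≈ 502.49, ∠ = arctan(50/500) ≈ 5.71°
|H| = 2 / 502.49 ≈ 0.0039802
Gain = 20 log₁₀(0.0039802) ≈ -48.00 dB
∠H = 0.00° − 5.71° = -5.71°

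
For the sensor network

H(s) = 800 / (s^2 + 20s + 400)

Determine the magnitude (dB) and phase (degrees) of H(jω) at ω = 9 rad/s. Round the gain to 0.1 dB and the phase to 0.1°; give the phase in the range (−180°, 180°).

6.8 dB, -29.4°

At s = jω = j9:
quadratic: (j9)² + 20·j9 + 400 = 319 + j180 → |·| ≈ 366.28, ∠ ≈ 29.43°
|H| = 800 / 366.28 ≈ 2.1841
Gain = 20 log₁₀(2.1841) ≈ 6.79 dB
∠H = 0.00° − 29.43° = -29.43°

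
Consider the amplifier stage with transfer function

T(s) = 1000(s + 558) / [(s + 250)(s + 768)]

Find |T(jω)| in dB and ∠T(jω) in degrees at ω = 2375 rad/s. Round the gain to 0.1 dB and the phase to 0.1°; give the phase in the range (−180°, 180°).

-7.8 dB, -79.3°

At s = jω = j2375:
zero (s+558): 558 + j2375 → |·| = √(558²+2375²) = √5951989 ≈ 2439.7, ∠ = arctan(2375/558) ≈ 76.78°
pole (s+250): 250 + j2375 → |·| = √(250²+2375²) = √5703125 ≈ 2388.1, ∠ = arctan(2375/250) ≈ 83.99°
pole (s+768): 768 + j2375 → |·| = √(768²+2375²) = √6230449 ≈ 2496.1, ∠ = arctan(2375/768) ≈ 72.08°
|T| = 1000 · 2439.7 / 5.9609e+06 ≈ 0.40928
Gain = 20 log₁₀(0.40928) ≈ -7.76 dB
∠T = 76.78° − 156.07° = -79.29°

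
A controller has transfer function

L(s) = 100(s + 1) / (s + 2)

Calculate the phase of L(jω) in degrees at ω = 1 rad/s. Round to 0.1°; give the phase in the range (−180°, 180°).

At s = jω = j1:
zero (s+1): 1 + j1 → |·| = √(1²+1²) = √2 ≈ 1.4142, ∠ = arctan(1/1) ≈ 45.00°
pole (s+2): 2 + j1 → |·| = √(2²+1²) = √5 ≈ 2.2361, ∠ = arctan(1/2) ≈ 26.57°
∠L = 45.00° − 26.57° = 18.43°

18.4°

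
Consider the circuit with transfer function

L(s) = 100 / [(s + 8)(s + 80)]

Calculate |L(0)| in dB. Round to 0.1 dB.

L(0) = 100 / (8·80) = 0.15625
20 log₁₀(0.15625) ≈ -16.12 dB

-16.1 dB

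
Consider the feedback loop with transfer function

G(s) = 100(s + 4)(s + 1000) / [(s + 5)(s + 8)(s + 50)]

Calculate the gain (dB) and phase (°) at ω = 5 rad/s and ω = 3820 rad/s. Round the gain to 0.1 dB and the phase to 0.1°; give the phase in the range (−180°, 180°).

At s = jω = j5:
zero (s+4): 4 + j5 → |·| = √(4²+5²) = √41 ≈ 6.4031, ∠ = arctan(5/4) ≈ 51.34°
zero (s+1000): 1000 + j5 → |·| = √(1000²+5²) = √1000025 ≈ 1000, ∠ = arctan(5/1000) ≈ 0.29°
pole (s+5): 5 + j5 → |·| = √(5²+5²) = √50 ≈ 7.0711, ∠ = arctan(5/5) ≈ 45.00°
pole (s+8): 8 + j5 → |·| = √(8²+5²) = √89 ≈ 9.434, ∠ = arctan(5/8) ≈ 32.01°
pole (s+50): 50 + j5 → |·| = √(50²+5²) = √2525 ≈ 50.249, ∠ = arctan(5/50) ≈ 5.71°
|G| = 100 · 6403.1 / 3352 ≈ 191.02
Gain = 20 log₁₀(191.02) ≈ 45.62 dB
∠G = 51.63° − 82.72° = -31.09°

At s = jω = j3820:
zero (s+4): 4 + j3820 → |·| = √(4²+3820²) = √14592416 ≈ 3820, ∠ = arctan(3820/4) ≈ 89.94°
zero (s+1000): 1000 + j3820 → |·| = √(1000²+3820²) = √15592400 ≈ 3948.7, ∠ = arctan(3820/1000) ≈ 75.33°
pole (s+5): 5 + j3820 → |·| = √(5²+3820²) = √14592425 ≈ 3820, ∠ = arctan(3820/5) ≈ 89.93°
pole (s+8): 8 + j3820 → |·| = √(8²+3820²) = √14592464 ≈ 3820, ∠ = arctan(3820/8) ≈ 89.88°
pole (s+50): 50 + j3820 → |·| = √(50²+3820²) = √14594900 ≈ 3820.3, ∠ = arctan(3820/50) ≈ 89.25°
|G| = 100 · 1.5084e+07 / 5.5747e+10 ≈ 0.027058
Gain = 20 log₁₀(0.027058) ≈ -31.35 dB
∠G = 165.27° − 269.06° = -103.79°

ω = 5: 45.6 dB, -31.1°; ω = 3820: -31.4 dB, -103.8°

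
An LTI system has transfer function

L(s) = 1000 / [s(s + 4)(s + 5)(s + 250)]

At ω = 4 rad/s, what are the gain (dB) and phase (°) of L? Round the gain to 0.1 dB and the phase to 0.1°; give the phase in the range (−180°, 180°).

At s = jω = j4:
pole (s+4): 4 + j4 → |·| = √(4²+4²) = √32 ≈ 5.6569, ∠ = arctan(4/4) ≈ 45.00°
pole (s+5): 5 + j4 → |·| = √(5²+4²) = √41 ≈ 6.4031, ∠ = arctan(4/5) ≈ 38.66°
pole (s+250): 250 + j4 → |·| = √(250²+4²) = √62516 ≈ 250.03, ∠ = arctan(4/250) ≈ 0.92°
pole at origin: |s| = 4, ∠ = 90.00° (in denominator)
|L| = 1000 / 36226 ≈ 0.027604
Gain = 20 log₁₀(0.027604) ≈ -31.18 dB
∠L = 0.00° − 174.58° = -174.58°

-31.2 dB, -174.6°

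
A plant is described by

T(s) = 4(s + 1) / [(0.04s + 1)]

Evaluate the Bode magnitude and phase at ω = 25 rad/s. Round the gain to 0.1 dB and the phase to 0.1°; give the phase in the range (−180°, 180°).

37.0 dB, 42.7°

At ω = 25 rad/s:
zero (1 + j25·1) = 1 + j25 → |·| ≈ 25.02, ∠ ≈ 87.71°
pole (1 + j25·0.04) = 1 + j1 → |·| ≈ 1.4142, ∠ ≈ 45.00°
|T| = 4 · 25.02 / (1.4142) ≈ 70.768
Gain = 20 log₁₀(70.768) ≈ 37.00 dB
∠T = (87.71°) − (45.00°) = 42.71°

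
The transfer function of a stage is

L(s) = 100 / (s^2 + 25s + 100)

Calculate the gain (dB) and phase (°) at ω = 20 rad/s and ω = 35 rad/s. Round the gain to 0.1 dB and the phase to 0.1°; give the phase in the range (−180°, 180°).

ω = 20: -15.3 dB, -121.0°; ω = 35: -23.1 dB, -142.1°

Substitute s = j20:
Numerator: 100 = 100 + j0
Denominator: (j20)^2 + 25(j20) + 100 = -300 + j500
|N| = √(100² + 0²) ≈ 100, ∠N ≈ 0.00°
|D| = √(300² + 500²) ≈ 583.1, ∠D ≈ 120.96°
|L| = 100 / 583.1 ≈ 0.1715
Gain = 20 log₁₀(0.1715) ≈ -15.31 dB
∠L = 0.00° − 120.96° = -120.96°

Substitute s = j35:
Numerator: 100 = 100 + j0
Denominator: (j35)^2 + 25(j35) + 100 = -1125 + j875
|N| = √(100² + 0²) ≈ 100, ∠N ≈ 0.00°
|D| = √(1125² + 875²) ≈ 1425.2, ∠D ≈ 142.13°
|L| = 100 / 1425.2 ≈ 0.070166
Gain = 20 log₁₀(0.070166) ≈ -23.08 dB
∠L = 0.00° − 142.13° = -142.13°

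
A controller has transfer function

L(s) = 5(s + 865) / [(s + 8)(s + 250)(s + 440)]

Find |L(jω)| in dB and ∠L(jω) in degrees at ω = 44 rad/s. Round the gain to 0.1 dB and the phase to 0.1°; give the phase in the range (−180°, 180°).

At s = jω = j44:
zero (s+865): 865 + j44 → |·| = √(865²+44²) = √750161 ≈ 866.12, ∠ = arctan(44/865) ≈ 2.91°
pole (s+8): 8 + j44 → |·| = √(8²+44²) = √2000 ≈ 44.721, ∠ = arctan(44/8) ≈ 79.70°
pole (s+250): 250 + j44 → |·| = √(250²+44²) = √64436 ≈ 253.84, ∠ = arctan(44/250) ≈ 9.98°
pole (s+440): 440 + j44 → |·| = √(440²+44²) = √195536 ≈ 442.19, ∠ = arctan(44/440) ≈ 5.71°
|L| = 5 · 866.12 / 5.0197e+06 ≈ 0.00086272
Gain = 20 log₁₀(0.00086272) ≈ -61.28 dB
∠L = 2.91° − 95.39° = -92.48°

-61.3 dB, -92.5°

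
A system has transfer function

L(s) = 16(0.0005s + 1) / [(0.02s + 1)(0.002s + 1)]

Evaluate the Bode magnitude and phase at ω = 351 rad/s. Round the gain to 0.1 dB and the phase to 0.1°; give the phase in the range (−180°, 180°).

At ω = 351 rad/s:
zero (1 + j351·0.0005) = 1 + j0.1755 → |·| ≈ 1.0153, ∠ ≈ 9.95°
pole (1 + j351·0.02) = 1 + j7.02 → |·| ≈ 7.0909, ∠ ≈ 81.89°
pole (1 + j351·0.002) = 1 + j0.702 → |·| ≈ 1.2218, ∠ ≈ 35.07°
|L| = 16 · 1.0153 / (7.0909 · 1.2218) ≈ 1.8751
Gain = 20 log₁₀(1.8751) ≈ 5.46 dB
∠L = (9.95°) − (81.89° + 35.07°) = -107.01°

5.5 dB, -107.0°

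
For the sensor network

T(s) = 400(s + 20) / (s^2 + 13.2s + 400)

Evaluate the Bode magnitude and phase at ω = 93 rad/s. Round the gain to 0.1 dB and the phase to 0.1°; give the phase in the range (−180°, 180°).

At s = jω = j93:
zero (s+20): 20 + j93 → |·| = √(20²+93²) = √9049 ≈ 95.126, ∠ = arctan(93/20) ≈ 77.86°
quadratic: (j93)² + 13.2·j93 + 400 = -8249 + j1227.6 → |·| ≈ 8339.8, ∠ ≈ 171.54°
|T| = 400 · 95.126 / 8339.8 ≈ 4.5625
Gain = 20 log₁₀(4.5625) ≈ 13.18 dB
∠T = 77.86° − 171.54° = -93.68°

13.2 dB, -93.7°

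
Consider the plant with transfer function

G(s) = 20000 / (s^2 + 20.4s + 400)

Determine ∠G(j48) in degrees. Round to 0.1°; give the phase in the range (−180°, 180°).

-152.8°

At s = jω = j48:
quadratic: (j48)² + 20.4·j48 + 400 = -1904 + j979.2 → |·| ≈ 2141, ∠ ≈ 152.78°
∠G = 0.00° − 152.78° = -152.78°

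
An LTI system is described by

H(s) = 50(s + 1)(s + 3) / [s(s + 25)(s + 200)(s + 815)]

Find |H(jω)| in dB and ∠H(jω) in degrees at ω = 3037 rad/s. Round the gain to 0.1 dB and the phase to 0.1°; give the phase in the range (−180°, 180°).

At s = jω = j3037:
zero (s+1): 1 + j3037 → |·| = √(1²+3037²) = √9223370 ≈ 3037, ∠ = arctan(3037/1) ≈ 89.98°
zero (s+3): 3 + j3037 → |·| = √(3²+3037²) = √9223378 ≈ 3037, ∠ = arctan(3037/3) ≈ 89.94°
pole (s+25): 25 + j3037 → |·| = √(25²+3037²) = √9223994 ≈ 3037.1, ∠ = arctan(3037/25) ≈ 89.53°
pole (s+200): 200 + j3037 → |·| = √(200²+3037²) = √9263369 ≈ 3043.6, ∠ = arctan(3037/200) ≈ 86.23°
pole (s+815): 815 + j3037 → |·| = √(815²+3037²) = √9887594 ≈ 3144.5, ∠ = arctan(3037/815) ≈ 74.98°
pole at origin: |s| = 3037, ∠ = 90.00° (in denominator)
|H| = 50 · 9.2234e+06 / 8.8276e+13 ≈ 5.2242e-06
Gain = 20 log₁₀(5.2242e-06) ≈ -105.64 dB
∠H = 179.92° − 340.74° = -160.82°

-105.6 dB, -160.8°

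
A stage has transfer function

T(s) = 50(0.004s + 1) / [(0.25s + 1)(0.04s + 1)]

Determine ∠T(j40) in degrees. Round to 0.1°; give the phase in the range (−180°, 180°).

At ω = 40 rad/s:
zero (1 + j40·0.004) = 1 + j0.16 → |·| ≈ 1.0127, ∠ ≈ 9.09°
pole (1 + j40·0.25) = 1 + j10 → |·| ≈ 10.05, ∠ ≈ 84.29°
pole (1 + j40·0.04) = 1 + j1.6 → |·| ≈ 1.8868, ∠ ≈ 57.99°
∠T = (9.09°) − (84.29° + 57.99°) = -133.19°

-133.2°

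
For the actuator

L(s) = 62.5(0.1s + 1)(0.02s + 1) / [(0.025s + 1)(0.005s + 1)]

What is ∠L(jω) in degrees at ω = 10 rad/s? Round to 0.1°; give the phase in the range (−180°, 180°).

At ω = 10 rad/s:
zero (1 + j10·0.1) = 1 + j1 → |·| ≈ 1.4142, ∠ ≈ 45.00°
zero (1 + j10·0.02) = 1 + j0.2 → |·| ≈ 1.0198, ∠ ≈ 11.31°
pole (1 + j10·0.025) = 1 + j0.25 → |·| ≈ 1.0308, ∠ ≈ 14.04°
pole (1 + j10·0.005) = 1 + j0.05 → |·| ≈ 1.0012, ∠ ≈ 2.86°
∠L = (45.00° + 11.31°) − (14.04° + 2.86°) = 39.41°

39.4°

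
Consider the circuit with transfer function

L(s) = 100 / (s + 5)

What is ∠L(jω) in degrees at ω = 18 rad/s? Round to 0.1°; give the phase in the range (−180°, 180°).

-74.5°

Substitute s = j18:
Numerator: 100 = 100 + j0
Denominator: (j18) + 5 = 5 + j18
|N| = √(100² + 0²) ≈ 100, ∠N ≈ 0.00°
|D| = √(5² + 18²) ≈ 18.682, ∠D ≈ 74.48°
∠L = 0.00° − 74.48° = -74.48°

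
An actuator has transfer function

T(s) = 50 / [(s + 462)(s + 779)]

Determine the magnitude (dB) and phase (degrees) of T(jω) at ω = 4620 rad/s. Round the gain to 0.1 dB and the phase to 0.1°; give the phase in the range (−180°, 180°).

-112.8 dB, -164.7°

At s = jω = j4620:
pole (s+462): 462 + j4620 → |·| = √(462²+4620²) = √21557844 ≈ 4643, ∠ = arctan(4620/462) ≈ 84.29°
pole (s+779): 779 + j4620 → |·| = √(779²+4620²) = √21951241 ≈ 4685.2, ∠ = arctan(4620/779) ≈ 80.43°
|T| = 50 / 2.1753e+07 ≈ 2.2985e-06
Gain = 20 log₁₀(2.2985e-06) ≈ -112.77 dB
∠T = 0.00° − 164.72° = -164.72°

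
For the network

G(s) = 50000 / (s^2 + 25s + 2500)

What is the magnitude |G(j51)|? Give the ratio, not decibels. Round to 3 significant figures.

At s = jω = j51:
quadratic: (j51)² + 25·j51 + 2500 = -101 + j1275 → |·| ≈ 1279, ∠ ≈ 94.53°
|G| = 50000 / 1279 ≈ 39.093

39.1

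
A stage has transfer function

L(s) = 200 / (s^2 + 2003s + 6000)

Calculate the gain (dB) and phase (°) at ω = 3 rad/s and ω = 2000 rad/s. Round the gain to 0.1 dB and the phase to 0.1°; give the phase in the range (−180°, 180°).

ω = 3: -32.6 dB, -45.1°; ω = 2000: -89.0 dB, -134.9°

Substitute s = j3:
Numerator: 200 = 200 + j0
Denominator: (j3)^2 + 2003(j3) + 6000 = 5991 + j6009
|N| = √(200² + 0²) ≈ 200, ∠N ≈ 0.00°
|D| = √(5991² + 6009²) ≈ 8485.3, ∠D ≈ 45.09°
|L| = 200 / 8485.3 ≈ 0.02357
Gain = 20 log₁₀(0.02357) ≈ -32.55 dB
∠L = 0.00° − 45.09° = -45.09°

Substitute s = j2000:
Numerator: 200 = 200 + j0
Denominator: (j2000)^2 + 2003(j2000) + 6000 = -3994000 + j4006000
|N| = √(200² + 0²) ≈ 200, ∠N ≈ 0.00°
|D| = √(3994000² + 4006000²) ≈ 5.6569e+06, ∠D ≈ 134.91°
|L| = 200 / 5.6569e+06 ≈ 3.5355e-05
Gain = 20 log₁₀(3.5355e-05) ≈ -89.03 dB
∠L = 0.00° − 134.91° = -134.91°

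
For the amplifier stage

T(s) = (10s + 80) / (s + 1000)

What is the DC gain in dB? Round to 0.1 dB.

-21.9 dB

T(0) = 80 / 1000 = 0.08
20 log₁₀(0.08) ≈ -21.94 dB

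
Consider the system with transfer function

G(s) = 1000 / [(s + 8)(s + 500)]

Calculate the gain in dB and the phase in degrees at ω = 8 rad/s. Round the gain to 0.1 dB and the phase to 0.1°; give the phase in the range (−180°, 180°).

-15.1 dB, -45.9°

At s = jω = j8:
pole (s+8): 8 + j8 → |·| = √(8²+8²) = √128 ≈ 11.314, ∠ = arctan(8/8) ≈ 45.00°
pole (s+500): 500 + j8 → |·| = √(500²+8²) = √250064 ≈ 500.06, ∠ = arctan(8/500) ≈ 0.92°
|G| = 1000 / 5657.7 ≈ 0.17675
Gain = 20 log₁₀(0.17675) ≈ -15.05 dB
∠G = 0.00° − 45.92° = -45.92°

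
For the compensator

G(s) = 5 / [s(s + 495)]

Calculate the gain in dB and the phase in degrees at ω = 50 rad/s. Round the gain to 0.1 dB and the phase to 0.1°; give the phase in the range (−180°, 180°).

At s = jω = j50:
pole (s+495): 495 + j50 → |·| = √(495²+50²) = √247525 ≈ 497.52, ∠ = arctan(50/495) ≈ 5.77°
pole at origin: |s| = 50, ∠ = 90.00° (in denominator)
|G| = 5 / 24876 ≈ 0.000201
Gain = 20 log₁₀(0.000201) ≈ -73.94 dB
∠G = 0.00° − 95.77° = -95.77°

-73.9 dB, -95.8°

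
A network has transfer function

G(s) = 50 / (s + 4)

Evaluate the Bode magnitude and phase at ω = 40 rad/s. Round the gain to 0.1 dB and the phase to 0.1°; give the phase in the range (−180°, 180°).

1.9 dB, -84.3°

At s = jω = j40:
pole (s+4): 4 + j40 → |·| = √(4²+40²) = √1616 ≈ 40.2, ∠ = arctan(40/4) ≈ 84.29°
|G| = 50 / 40.2 ≈ 1.2438
Gain = 20 log₁₀(1.2438) ≈ 1.90 dB
∠G = 0.00° − 84.29° = -84.29°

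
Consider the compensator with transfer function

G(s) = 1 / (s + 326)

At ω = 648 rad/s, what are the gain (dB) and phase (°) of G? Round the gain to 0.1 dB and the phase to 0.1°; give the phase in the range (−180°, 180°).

-57.2 dB, -63.3°

Substitute s = j648:
Numerator: 1 = 1 + j0
Denominator: (j648) + 326 = 326 + j648
|N| = √(1² + 0²) ≈ 1, ∠N ≈ 0.00°
|D| = √(326² + 648²) ≈ 725.38, ∠D ≈ 63.29°
|G| = 1 / 725.38 ≈ 0.0013786
Gain = 20 log₁₀(0.0013786) ≈ -57.21 dB
∠G = 0.00° − 63.29° = -63.29°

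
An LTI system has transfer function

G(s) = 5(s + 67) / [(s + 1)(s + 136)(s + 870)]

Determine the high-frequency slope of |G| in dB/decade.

Each pole contributes −20 dB/decade at high frequency; each zero contributes +20 dB/decade.
Net: 1 zero(s) − 3 pole(s) → -40 dB/decade.

-40 dB/decade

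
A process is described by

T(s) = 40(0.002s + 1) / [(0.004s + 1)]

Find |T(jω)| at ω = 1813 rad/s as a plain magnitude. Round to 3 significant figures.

At ω = 1813 rad/s:
zero (1 + j1813·0.002) = 1 + j3.626 → |·| ≈ 3.7614, ∠ ≈ 74.58°
pole (1 + j1813·0.004) = 1 + j7.252 → |·| ≈ 7.3206, ∠ ≈ 82.15°
|T| = 40 · 3.7614 / (7.3206) ≈ 20.552

20.6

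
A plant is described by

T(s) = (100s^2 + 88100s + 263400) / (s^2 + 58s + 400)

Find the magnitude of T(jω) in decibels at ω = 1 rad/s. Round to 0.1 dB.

56.8 dB

Substitute s = j1:
Numerator: 100(j1)^2 + 88100(j1) + 263400 = 263300 + j88100
Denominator: (j1)^2 + 58(j1) + 400 = 399 + j58
|N| = √(263300² + 88100²) ≈ 2.7765e+05, ∠N ≈ 18.50°
|D| = √(399² + 58²) ≈ 403.19, ∠D ≈ 8.27°
|T| = 2.7765e+05 / 403.19 ≈ 688.63
Gain = 20 log₁₀(688.63) ≈ 56.76 dB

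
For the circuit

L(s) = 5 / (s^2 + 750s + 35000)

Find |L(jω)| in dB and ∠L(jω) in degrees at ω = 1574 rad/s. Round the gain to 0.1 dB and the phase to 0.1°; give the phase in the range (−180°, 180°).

-114.7 dB, -154.2°

Substitute s = j1574:
Numerator: 5 = 5 + j0
Denominator: (j1574)^2 + 750(j1574) + 35000 = -2442476 + j1180500
|N| = √(5² + 0²) ≈ 5, ∠N ≈ 0.00°
|D| = √(2442476² + 1180500²) ≈ 2.7128e+06, ∠D ≈ 154.20°
|L| = 5 / 2.7128e+06 ≈ 1.8431e-06
Gain = 20 log₁₀(1.8431e-06) ≈ -114.69 dB
∠L = 0.00° − 154.20° = -154.20°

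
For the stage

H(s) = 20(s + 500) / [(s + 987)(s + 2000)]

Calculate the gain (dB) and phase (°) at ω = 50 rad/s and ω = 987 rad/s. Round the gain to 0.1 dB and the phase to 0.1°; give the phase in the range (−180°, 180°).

ω = 50: -45.9 dB, 1.4°; ω = 987: -43.0 dB, -8.1°

At s = jω = j50:
zero (s+500): 500 + j50 → |·| = √(500²+50²) = √252500 ≈ 502.49, ∠ = arctan(50/500) ≈ 5.71°
pole (s+987): 987 + j50 → |·| = √(987²+50²) = √976669 ≈ 988.27, ∠ = arctan(50/987) ≈ 2.90°
pole (s+2000): 2000 + j50 → |·| = √(2000²+50²) = √4002500 ≈ 2000.6, ∠ = arctan(50/2000) ≈ 1.43°
|H| = 20 · 502.49 / 1.9771e+06 ≈ 0.0050831
Gain = 20 log₁₀(0.0050831) ≈ -45.88 dB
∠H = 5.71° − 4.33° = 1.38°

At s = jω = j987:
zero (s+500): 500 + j987 → |·| = √(500²+987²) = √1224169 ≈ 1106.4, ∠ = arctan(987/500) ≈ 63.13°
pole (s+987): 987 + j987 → |·| = √(987²+987²) = √1948338 ≈ 1395.8, ∠ = arctan(987/987) ≈ 45.00°
pole (s+2000): 2000 + j987 → |·| = √(2000²+987²) = √4974169 ≈ 2230.3, ∠ = arctan(987/2000) ≈ 26.27°
|H| = 20 · 1106.4 / 3.1131e+06 ≈ 0.007108
Gain = 20 log₁₀(0.007108) ≈ -42.97 dB
∠H = 63.13° − 71.27° = -8.14°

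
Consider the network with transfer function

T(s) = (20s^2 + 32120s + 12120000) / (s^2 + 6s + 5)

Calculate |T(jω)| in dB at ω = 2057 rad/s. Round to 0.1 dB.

Substitute s = j2057:
Numerator: 20(j2057)^2 + 32120(j2057) + 12120000 = -72504980 + j66070840
Denominator: (j2057)^2 + 6(j2057) + 5 = -4231244 + j12342
|N| = √(72504980² + 66070840²) ≈ 9.8093e+07, ∠N ≈ 137.66°
|D| = √(4231244² + 12342²) ≈ 4.2313e+06, ∠D ≈ 179.83°
|T| = 9.8093e+07 / 4.2313e+06 ≈ 23.183
Gain = 20 log₁₀(23.183) ≈ 27.30 dB

27.3 dB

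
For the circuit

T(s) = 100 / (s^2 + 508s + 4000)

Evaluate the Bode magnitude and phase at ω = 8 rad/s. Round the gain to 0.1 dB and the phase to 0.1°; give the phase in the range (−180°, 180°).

-35.1 dB, -45.9°

Substitute s = j8:
Numerator: 100 = 100 + j0
Denominator: (j8)^2 + 508(j8) + 4000 = 3936 + j4064
|N| = √(100² + 0²) ≈ 100, ∠N ≈ 0.00°
|D| = √(3936² + 4064²) ≈ 5657.6, ∠D ≈ 45.92°
|T| = 100 / 5657.6 ≈ 0.017675
Gain = 20 log₁₀(0.017675) ≈ -35.05 dB
∠T = 0.00° − 45.92° = -45.92°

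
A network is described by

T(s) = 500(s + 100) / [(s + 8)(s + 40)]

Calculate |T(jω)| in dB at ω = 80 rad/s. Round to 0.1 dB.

At s = jω = j80:
zero (s+100): 100 + j80 → |·| = √(100²+80²) = √16400 ≈ 128.06, ∠ = arctan(80/100) ≈ 38.66°
pole (s+8): 8 + j80 → |·| = √(8²+80²) = √6464 ≈ 80.399, ∠ = arctan(80/8) ≈ 84.29°
pole (s+40): 40 + j80 → |·| = √(40²+80²) = √8000 ≈ 89.443, ∠ = arctan(80/40) ≈ 63.43°
|T| = 500 · 128.06 / 7191.1 ≈ 8.9041
Gain = 20 log₁₀(8.9041) ≈ 18.99 dB

19.0 dB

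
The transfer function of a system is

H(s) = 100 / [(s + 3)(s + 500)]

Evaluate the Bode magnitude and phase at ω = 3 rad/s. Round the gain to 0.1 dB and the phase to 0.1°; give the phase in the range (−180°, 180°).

-26.5 dB, -45.3°

At s = jω = j3:
pole (s+3): 3 + j3 → |·| = √(3²+3²) = √18 ≈ 4.2426, ∠ = arctan(3/3) ≈ 45.00°
pole (s+500): 500 + j3 → |·| = √(500²+3²) = √250009 ≈ 500.01, ∠ = arctan(3/500) ≈ 0.34°
|H| = 100 / 2121.3 ≈ 0.047141
Gain = 20 log₁₀(0.047141) ≈ -26.53 dB
∠H = 0.00° − 45.34° = -45.34°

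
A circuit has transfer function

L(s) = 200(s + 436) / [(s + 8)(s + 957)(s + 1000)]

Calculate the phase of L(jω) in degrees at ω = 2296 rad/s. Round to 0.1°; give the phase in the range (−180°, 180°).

-144.4°

At s = jω = j2296:
zero (s+436): 436 + j2296 → |·| = √(436²+2296²) = √5461712 ≈ 2337, ∠ = arctan(2296/436) ≈ 79.25°
pole (s+8): 8 + j2296 → |·| = √(8²+2296²) = √5271680 ≈ 2296, ∠ = arctan(2296/8) ≈ 89.80°
pole (s+957): 957 + j2296 → |·| = √(957²+2296²) = √6187465 ≈ 2487.5, ∠ = arctan(2296/957) ≈ 67.37°
pole (s+1000): 1000 + j2296 → |·| = √(1000²+2296²) = √6271616 ≈ 2504.3, ∠ = arctan(2296/1000) ≈ 66.46°
∠L = 79.25° − 223.63° = -144.38°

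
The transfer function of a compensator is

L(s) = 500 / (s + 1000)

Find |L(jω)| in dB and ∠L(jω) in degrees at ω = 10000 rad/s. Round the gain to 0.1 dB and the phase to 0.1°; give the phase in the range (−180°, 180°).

-26.1 dB, -84.3°

Substitute s = j10000:
Numerator: 500 = 500 + j0
Denominator: (j10000) + 1000 = 1000 + j10000
|N| = √(500² + 0²) ≈ 500, ∠N ≈ 0.00°
|D| = √(1000² + 10000²) ≈ 10050, ∠D ≈ 84.29°
|L| = 500 / 10050 ≈ 0.049751
Gain = 20 log₁₀(0.049751) ≈ -26.06 dB
∠L = 0.00° − 84.29° = -84.29°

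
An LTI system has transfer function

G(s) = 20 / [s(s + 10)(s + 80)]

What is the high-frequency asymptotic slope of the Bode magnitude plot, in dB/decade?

-60 dB/decade

Each pole contributes −20 dB/decade at high frequency; each zero contributes +20 dB/decade.
Net: 0 zero(s) − 3 pole(s) → -60 dB/decade.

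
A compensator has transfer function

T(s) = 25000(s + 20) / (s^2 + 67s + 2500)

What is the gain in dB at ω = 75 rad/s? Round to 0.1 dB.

At s = jω = j75:
zero (s+20): 20 + j75 → |·| = √(20²+75²) = √6025 ≈ 77.621, ∠ = arctan(75/20) ≈ 75.07°
quadratic: (j75)² + 67·j75 + 2500 = -3125 + j5025 → |·| ≈ 5917.5, ∠ ≈ 121.88°
|T| = 25000 · 77.621 / 5917.5 ≈ 327.93
Gain = 20 log₁₀(327.93) ≈ 50.32 dB

50.3 dB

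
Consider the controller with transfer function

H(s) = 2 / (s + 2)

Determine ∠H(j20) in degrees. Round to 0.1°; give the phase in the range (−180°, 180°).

Substitute s = j20:
Numerator: 2 = 2 + j0
Denominator: (j20) + 2 = 2 + j20
|N| = √(2² + 0²) ≈ 2, ∠N ≈ 0.00°
|D| = √(2² + 20²) ≈ 20.1, ∠D ≈ 84.29°
∠H = 0.00° − 84.29° = -84.29°

-84.3°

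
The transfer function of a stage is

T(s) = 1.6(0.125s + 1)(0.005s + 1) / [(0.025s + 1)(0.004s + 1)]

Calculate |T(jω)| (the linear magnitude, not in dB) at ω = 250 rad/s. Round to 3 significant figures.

At ω = 250 rad/s:
zero (1 + j250·0.125) = 1 + j31.25 → |·| ≈ 31.266, ∠ ≈ 88.17°
zero (1 + j250·0.005) = 1 + j1.25 → |·| ≈ 1.6008, ∠ ≈ 51.34°
pole (1 + j250·0.025) = 1 + j6.25 → |·| ≈ 6.3295, ∠ ≈ 80.91°
pole (1 + j250·0.004) = 1 + j1 → |·| ≈ 1.4142, ∠ ≈ 45.00°
|T| = 1.6 · 31.266 · 1.6008 / (6.3295 · 1.4142) ≈ 8.9464

8.95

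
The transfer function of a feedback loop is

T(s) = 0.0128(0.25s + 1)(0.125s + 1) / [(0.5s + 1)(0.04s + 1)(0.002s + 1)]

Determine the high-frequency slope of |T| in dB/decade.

Each pole contributes −20 dB/decade at high frequency; each zero contributes +20 dB/decade.
Net: 2 zero(s) − 3 pole(s) → -20 dB/decade.

-20 dB/decade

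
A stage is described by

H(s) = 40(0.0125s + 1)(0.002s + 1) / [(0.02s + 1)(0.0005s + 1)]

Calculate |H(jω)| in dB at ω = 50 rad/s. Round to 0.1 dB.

30.5 dB

At ω = 50 rad/s:
zero (1 + j50·0.0125) = 1 + j0.625 → |·| ≈ 1.1792, ∠ ≈ 32.01°
zero (1 + j50·0.002) = 1 + j0.1 → |·| ≈ 1.005, ∠ ≈ 5.71°
pole (1 + j50·0.02) = 1 + j1 → |·| ≈ 1.4142, ∠ ≈ 45.00°
pole (1 + j50·0.0005) = 1 + j0.025 → |·| ≈ 1.0003, ∠ ≈ 1.43°
|H| = 40 · 1.1792 · 1.005 / (1.4142 · 1.0003) ≈ 33.51
Gain = 20 log₁₀(33.51) ≈ 30.50 dB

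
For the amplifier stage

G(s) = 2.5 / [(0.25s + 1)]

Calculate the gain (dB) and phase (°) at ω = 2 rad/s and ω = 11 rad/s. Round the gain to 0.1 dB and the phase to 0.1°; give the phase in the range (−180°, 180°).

At ω = 2 rad/s:
pole (1 + j2·0.25) = 1 + j0.5 → |·| ≈ 1.118, ∠ ≈ 26.57°
|G| = 2.5 · 1 / (1.118) ≈ 2.2361
Gain = 20 log₁₀(2.2361) ≈ 6.99 dB
∠G = (0°) − (26.57°) = -26.57°

At ω = 11 rad/s:
pole (1 + j11·0.25) = 1 + j2.75 → |·| ≈ 2.9262, ∠ ≈ 70.02°
|G| = 2.5 · 1 / (2.9262) ≈ 0.85435
Gain = 20 log₁₀(0.85435) ≈ -1.37 dB
∠G = (0°) − (70.02°) = -70.02°

ω = 2: 7.0 dB, -26.6°; ω = 11: -1.4 dB, -70.0°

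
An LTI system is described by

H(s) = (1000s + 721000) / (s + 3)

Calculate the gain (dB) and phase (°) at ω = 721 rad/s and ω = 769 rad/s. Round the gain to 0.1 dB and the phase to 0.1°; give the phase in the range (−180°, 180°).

Substitute s = j721:
Numerator: 1000(j721) + 721000 = 721000 + j721000
Denominator: (j721) + 3 = 3 + j721
|N| = √(721000² + 721000²) ≈ 1.0196e+06, ∠N ≈ 45.00°
|D| = √(3² + 721²) ≈ 721.01, ∠D ≈ 89.76°
|H| = 1.0196e+06 / 721.01 ≈ 1414.1
Gain = 20 log₁₀(1414.1) ≈ 63.01 dB
∠H = 45.00° − 89.76° = -44.76°

Substitute s = j769:
Numerator: 1000(j769) + 721000 = 721000 + j769000
Denominator: (j769) + 3 = 3 + j769
|N| = √(721000² + 769000²) ≈ 1.0541e+06, ∠N ≈ 46.85°
|D| = √(3² + 769²) ≈ 769.01, ∠D ≈ 89.78°
|H| = 1.0541e+06 / 769.01 ≈ 1370.7
Gain = 20 log₁₀(1370.7) ≈ 62.74 dB
∠H = 46.85° − 89.78° = -42.93°

ω = 721: 63.0 dB, -44.8°; ω = 769: 62.7 dB, -42.9°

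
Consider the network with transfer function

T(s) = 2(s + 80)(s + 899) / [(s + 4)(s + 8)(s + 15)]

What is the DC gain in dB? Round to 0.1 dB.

T(0) = 2·80·899 / (4·8·15) ≈ 299.67
20 log₁₀(299.67) ≈ 49.53 dB

49.5 dB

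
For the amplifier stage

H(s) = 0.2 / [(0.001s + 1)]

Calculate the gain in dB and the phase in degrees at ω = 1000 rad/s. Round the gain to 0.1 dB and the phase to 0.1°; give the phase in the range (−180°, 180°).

At ω = 1000 rad/s:
pole (1 + j1000·0.001) = 1 + j1 → |·| ≈ 1.4142, ∠ ≈ 45.00°
|H| = 0.2 · 1 / (1.4142) ≈ 0.14142
Gain = 20 log₁₀(0.14142) ≈ -16.99 dB
∠H = (0°) − (45.00°) = -45.00°

-17.0 dB, -45.0°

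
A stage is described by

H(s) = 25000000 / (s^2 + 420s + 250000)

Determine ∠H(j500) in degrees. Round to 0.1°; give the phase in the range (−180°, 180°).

At s = jω = j500:
quadratic: (j500)² + 420·j500 + 250000 = 0 + j210000 → |·| ≈ 2.1e+05, ∠ ≈ 90.00°
∠H = 0.00° − 90.00° = -90.00°

-90.0°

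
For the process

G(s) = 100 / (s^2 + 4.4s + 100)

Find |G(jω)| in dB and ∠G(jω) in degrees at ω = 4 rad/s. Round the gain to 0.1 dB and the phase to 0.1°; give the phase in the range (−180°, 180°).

1.3 dB, -11.8°

At s = jω = j4:
quadratic: (j4)² + 4.4·j4 + 100 = 84 + j17.6 → |·| ≈ 85.824, ∠ ≈ 11.83°
|G| = 100 / 85.824 ≈ 1.1652
Gain = 20 log₁₀(1.1652) ≈ 1.33 dB
∠G = 0.00° − 11.83° = -11.83°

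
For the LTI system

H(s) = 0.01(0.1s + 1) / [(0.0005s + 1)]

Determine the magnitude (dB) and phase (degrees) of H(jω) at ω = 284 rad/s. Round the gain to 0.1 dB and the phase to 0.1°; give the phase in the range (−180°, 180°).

At ω = 284 rad/s:
zero (1 + j284·0.1) = 1 + j28.4 → |·| ≈ 28.418, ∠ ≈ 87.98°
pole (1 + j284·0.0005) = 1 + j0.142 → |·| ≈ 1.01, ∠ ≈ 8.08°
|H| = 0.01 · 28.418 / (1.01) ≈ 0.28137
Gain = 20 log₁₀(0.28137) ≈ -11.01 dB
∠H = (87.98°) − (8.08°) = 79.90°

-11.0 dB, 79.9°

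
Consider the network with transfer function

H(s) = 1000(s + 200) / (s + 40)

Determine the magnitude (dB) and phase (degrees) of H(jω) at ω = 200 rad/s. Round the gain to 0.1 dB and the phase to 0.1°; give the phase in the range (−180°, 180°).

At s = jω = j200:
zero (s+200): 200 + j200 → |·| = √(200²+200²) = √80000 ≈ 282.84, ∠ = arctan(200/200) ≈ 45.00°
pole (s+40): 40 + j200 → |·| = √(40²+200²) = √41600 ≈ 203.96, ∠ = arctan(200/40) ≈ 78.69°
|H| = 1000 · 282.84 / 203.96 ≈ 1386.7
Gain = 20 log₁₀(1386.7) ≈ 62.84 dB
∠H = 45.00° − 78.69° = -33.69°

62.8 dB, -33.7°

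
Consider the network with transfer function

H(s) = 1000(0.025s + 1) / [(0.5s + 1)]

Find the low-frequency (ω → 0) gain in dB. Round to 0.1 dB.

H(0) = 1000 · 1 / 1 = 1000
20 log₁₀(1000) ≈ 60.00 dB

60.0 dB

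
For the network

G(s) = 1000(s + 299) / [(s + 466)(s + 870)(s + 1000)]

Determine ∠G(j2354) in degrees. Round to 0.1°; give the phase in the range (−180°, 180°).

At s = jω = j2354:
zero (s+299): 299 + j2354 → |·| = √(299²+2354²) = √5630717 ≈ 2372.9, ∠ = arctan(2354/299) ≈ 82.76°
pole (s+466): 466 + j2354 → |·| = √(466²+2354²) = √5758472 ≈ 2399.7, ∠ = arctan(2354/466) ≈ 78.80°
pole (s+870): 870 + j2354 → |·| = √(870²+2354²) = √6298216 ≈ 2509.6, ∠ = arctan(2354/870) ≈ 69.72°
pole (s+1000): 1000 + j2354 → |·| = √(1000²+2354²) = √6541316 ≈ 2557.6, ∠ = arctan(2354/1000) ≈ 66.98°
∠G = 82.76° − 215.50° = -132.74°

-132.7°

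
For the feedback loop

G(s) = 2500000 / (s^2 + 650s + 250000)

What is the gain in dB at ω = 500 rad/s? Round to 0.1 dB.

At s = jω = j500:
quadratic: (j500)² + 650·j500 + 250000 = 0 + j325000 → |·| ≈ 3.25e+05, ∠ ≈ 90.00°
|G| = 2500000 / 3.25e+05 ≈ 7.6923
Gain = 20 log₁₀(7.6923) ≈ 17.72 dB

17.7 dB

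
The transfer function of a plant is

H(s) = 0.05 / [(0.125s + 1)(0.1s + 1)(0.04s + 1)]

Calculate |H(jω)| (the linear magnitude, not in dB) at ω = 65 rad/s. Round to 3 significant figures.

At ω = 65 rad/s:
pole (1 + j65·0.125) = 1 + j8.125 → |·| ≈ 8.1863, ∠ ≈ 82.98°
pole (1 + j65·0.1) = 1 + j6.5 → |·| ≈ 6.5765, ∠ ≈ 81.25°
pole (1 + j65·0.04) = 1 + j2.6 → |·| ≈ 2.7857, ∠ ≈ 68.96°
|H| = 0.05 · 1 / (8.1863 · 6.5765 · 2.7857) ≈ 0.00033339

0.000333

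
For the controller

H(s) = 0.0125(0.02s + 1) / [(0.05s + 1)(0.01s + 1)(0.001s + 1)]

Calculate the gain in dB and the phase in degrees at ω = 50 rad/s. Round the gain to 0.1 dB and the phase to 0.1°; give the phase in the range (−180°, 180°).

-44.6 dB, -52.6°

At ω = 50 rad/s:
zero (1 + j50·0.02) = 1 + j1 → |·| ≈ 1.4142, ∠ ≈ 45.00°
pole (1 + j50·0.05) = 1 + j2.5 → |·| ≈ 2.6926, ∠ ≈ 68.20°
pole (1 + j50·0.01) = 1 + j0.5 → |·| ≈ 1.118, ∠ ≈ 26.57°
pole (1 + j50·0.001) = 1 + j0.05 → |·| ≈ 1.0012, ∠ ≈ 2.86°
|H| = 0.0125 · 1.4142 / (2.6926 · 1.118 · 1.0012) ≈ 0.0058652
Gain = 20 log₁₀(0.0058652) ≈ -44.63 dB
∠H = (45.00°) − (68.20° + 26.57° + 2.86°) = -52.63°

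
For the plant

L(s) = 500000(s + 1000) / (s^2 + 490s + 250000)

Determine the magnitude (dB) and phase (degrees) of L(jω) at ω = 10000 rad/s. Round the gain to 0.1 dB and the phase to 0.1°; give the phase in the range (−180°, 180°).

At s = jω = j10000:
zero (s+1000): 1000 + j10000 → |·| = √(1000²+10000²) = √101000000 ≈ 10050, ∠ = arctan(10000/1000) ≈ 84.29°
quadratic: (j10000)² + 490·j10000 + 250000 = -99750000 + j4900000 → |·| ≈ 9.987e+07, ∠ ≈ 177.19°
|L| = 500000 · 10050 / 9.987e+07 ≈ 50.315
Gain = 20 log₁₀(50.315) ≈ 34.03 dB
∠L = 84.29° − 177.19° = -92.90°

34.0 dB, -92.9°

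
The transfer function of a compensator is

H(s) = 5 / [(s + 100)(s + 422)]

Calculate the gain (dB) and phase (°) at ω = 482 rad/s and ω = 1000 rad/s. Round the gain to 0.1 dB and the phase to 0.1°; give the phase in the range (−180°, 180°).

At s = jω = j482:
pole (s+100): 100 + j482 → |·| = √(100²+482²) = √242324 ≈ 492.26, ∠ = arctan(482/100) ≈ 78.28°
pole (s+422): 422 + j482 → |·| = √(422²+482²) = √410408 ≈ 640.63, ∠ = arctan(482/422) ≈ 48.80°
|H| = 5 / 3.1536e+05 ≈ 1.5855e-05
Gain = 20 log₁₀(1.5855e-05) ≈ -96.00 dB
∠H = 0.00° − 127.08° = -127.08°

At s = jω = j1000:
pole (s+100): 100 + j1000 → |·| = √(100²+1000²) = √1010000 ≈ 1005, ∠ = arctan(1000/100) ≈ 84.29°
pole (s+422): 422 + j1000 → |·| = √(422²+1000²) = √1178084 ≈ 1085.4, ∠ = arctan(1000/422) ≈ 67.12°
|H| = 5 / 1.0908e+06 ≈ 4.5838e-06
Gain = 20 log₁₀(4.5838e-06) ≈ -106.78 dB
∠H = 0.00° − 151.41° = -151.41°

ω = 482: -96.0 dB, -127.1°; ω = 1000: -106.8 dB, -151.4°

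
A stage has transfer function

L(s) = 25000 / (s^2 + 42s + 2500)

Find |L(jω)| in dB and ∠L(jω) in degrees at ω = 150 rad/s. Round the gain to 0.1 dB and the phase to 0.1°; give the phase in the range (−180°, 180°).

1.5 dB, -162.5°

At s = jω = j150:
quadratic: (j150)² + 42·j150 + 2500 = -20000 + j6300 → |·| ≈ 20969, ∠ ≈ 162.52°
|L| = 25000 / 20969 ≈ 1.1922
Gain = 20 log₁₀(1.1922) ≈ 1.53 dB
∠L = 0.00° − 162.52° = -162.52°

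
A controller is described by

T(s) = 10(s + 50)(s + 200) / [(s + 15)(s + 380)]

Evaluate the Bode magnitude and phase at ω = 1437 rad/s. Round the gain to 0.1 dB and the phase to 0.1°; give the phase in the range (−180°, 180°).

19.8 dB, 5.5°

At s = jω = j1437:
zero (s+50): 50 + j1437 → |·| = √(50²+1437²) = √2067469 ≈ 1437.9, ∠ = arctan(1437/50) ≈ 88.01°
zero (s+200): 200 + j1437 → |·| = √(200²+1437²) = √2104969 ≈ 1450.9, ∠ = arctan(1437/200) ≈ 82.08°
pole (s+15): 15 + j1437 → |·| = √(15²+1437²) = √2065194 ≈ 1437.1, ∠ = arctan(1437/15) ≈ 89.40°
pole (s+380): 380 + j1437 → |·| = √(380²+1437²) = √2209369 ≈ 1486.4, ∠ = arctan(1437/380) ≈ 75.19°
|T| = 10 · 2.0862e+06 / 2.1361e+06 ≈ 9.7664
Gain = 20 log₁₀(9.7664) ≈ 19.79 dB
∠T = 170.09° − 164.59° = 5.50°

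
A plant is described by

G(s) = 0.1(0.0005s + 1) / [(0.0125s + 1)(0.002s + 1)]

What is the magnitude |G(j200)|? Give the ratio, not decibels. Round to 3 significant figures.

0.0347

At ω = 200 rad/s:
zero (1 + j200·0.0005) = 1 + j0.1 → |·| ≈ 1.005, ∠ ≈ 5.71°
pole (1 + j200·0.0125) = 1 + j2.5 → |·| ≈ 2.6926, ∠ ≈ 68.20°
pole (1 + j200·0.002) = 1 + j0.4 → |·| ≈ 1.077, ∠ ≈ 21.80°
|G| = 0.1 · 1.005 / (2.6926 · 1.077) ≈ 0.034656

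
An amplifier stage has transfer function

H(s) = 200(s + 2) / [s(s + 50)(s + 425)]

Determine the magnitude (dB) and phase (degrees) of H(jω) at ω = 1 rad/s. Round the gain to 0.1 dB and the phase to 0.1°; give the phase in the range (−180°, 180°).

-33.5 dB, -64.7°

At s = jω = j1:
zero (s+2): 2 + j1 → |·| = √(2²+1²) = √5 ≈ 2.2361, ∠ = arctan(1/2) ≈ 26.57°
pole (s+50): 50 + j1 → |·| = √(50²+1²) = √2501 ≈ 50.01, ∠ = arctan(1/50) ≈ 1.15°
pole (s+425): 425 + j1 → |·| = √(425²+1²) = √180626 ≈ 425, ∠ = arctan(1/425) ≈ 0.13°
pole at origin: |s| = 1, ∠ = 90.00° (in denominator)
|H| = 200 · 2.2361 / 21254 ≈ 0.021042
Gain = 20 log₁₀(0.021042) ≈ -33.54 dB
∠H = 26.57° − 91.28° = -64.71°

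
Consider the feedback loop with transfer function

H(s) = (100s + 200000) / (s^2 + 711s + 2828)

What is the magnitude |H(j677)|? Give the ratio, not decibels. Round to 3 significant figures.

Substitute s = j677:
Numerator: 100(j677) + 200000 = 200000 + j67700
Denominator: (j677)^2 + 711(j677) + 2828 = -455501 + j481347
|N| = √(200000² + 67700²) ≈ 2.1115e+05, ∠N ≈ 18.70°
|D| = √(455501² + 481347²) ≈ 6.627e+05, ∠D ≈ 133.42°
|H| = 2.1115e+05 / 6.627e+05 ≈ 0.31862

0.319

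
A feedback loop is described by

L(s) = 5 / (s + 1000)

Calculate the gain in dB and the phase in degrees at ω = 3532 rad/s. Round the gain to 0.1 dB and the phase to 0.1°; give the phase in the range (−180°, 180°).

-57.3 dB, -74.2°

At s = jω = j3532:
pole (s+1000): 1000 + j3532 → |·| = √(1000²+3532²) = √13475024 ≈ 3670.8, ∠ = arctan(3532/1000) ≈ 74.19°
|L| = 5 / 3670.8 ≈ 0.0013621
Gain = 20 log₁₀(0.0013621) ≈ -57.32 dB
∠L = 0.00° − 74.19° = -74.19°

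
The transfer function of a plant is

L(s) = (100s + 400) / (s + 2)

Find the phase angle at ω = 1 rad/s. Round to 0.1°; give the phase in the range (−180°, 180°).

-12.5°

Substitute s = j1:
Numerator: 100(j1) + 400 = 400 + j100
Denominator: (j1) + 2 = 2 + j1
|N| = √(400² + 100²) ≈ 412.31, ∠N ≈ 14.04°
|D| = √(2² + 1²) ≈ 2.2361, ∠D ≈ 26.57°
∠L = 14.04° − 26.57° = -12.53°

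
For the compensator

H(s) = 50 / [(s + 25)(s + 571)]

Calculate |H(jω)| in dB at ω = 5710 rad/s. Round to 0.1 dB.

-116.3 dB

At s = jω = j5710:
pole (s+25): 25 + j5710 → |·| = √(25²+5710²) = √32604725 ≈ 5710.1, ∠ = arctan(5710/25) ≈ 89.75°
pole (s+571): 571 + j5710 → |·| = √(571²+5710²) = √32930141 ≈ 5738.5, ∠ = arctan(5710/571) ≈ 84.29°
|H| = 50 / 3.2767e+07 ≈ 1.5259e-06
Gain = 20 log₁₀(1.5259e-06) ≈ -116.33 dB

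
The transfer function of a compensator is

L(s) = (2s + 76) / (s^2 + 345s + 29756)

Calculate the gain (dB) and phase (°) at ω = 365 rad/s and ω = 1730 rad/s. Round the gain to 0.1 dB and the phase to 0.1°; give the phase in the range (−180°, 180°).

ω = 365: -46.9 dB, -45.4°; ω = 1730: -58.8 dB, -79.9°

Substitute s = j365:
Numerator: 2(j365) + 76 = 76 + j730
Denominator: (j365)^2 + 345(j365) + 29756 = -103469 + j125925
|N| = √(76² + 730²) ≈ 733.95, ∠N ≈ 84.06°
|D| = √(103469² + 125925²) ≈ 1.6298e+05, ∠D ≈ 129.41°
|L| = 733.95 / 1.6298e+05 ≈ 0.0045033
Gain = 20 log₁₀(0.0045033) ≈ -46.93 dB
∠L = 84.06° − 129.41° = -45.35°

Substitute s = j1730:
Numerator: 2(j1730) + 76 = 76 + j3460
Denominator: (j1730)^2 + 345(j1730) + 29756 = -2963144 + j596850
|N| = √(76² + 3460²) ≈ 3460.8, ∠N ≈ 88.74°
|D| = √(2963144² + 596850²) ≈ 3.0227e+06, ∠D ≈ 168.61°
|L| = 3460.8 / 3.0227e+06 ≈ 0.0011449
Gain = 20 log₁₀(0.0011449) ≈ -58.82 dB
∠L = 88.74° − 168.61° = -79.87°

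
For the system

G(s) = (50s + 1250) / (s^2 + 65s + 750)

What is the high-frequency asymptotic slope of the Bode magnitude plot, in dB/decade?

Each pole contributes −20 dB/decade at high frequency; each zero contributes +20 dB/decade.
Net: 1 zero(s) − 2 pole(s) → -20 dB/decade.

-20 dB/decade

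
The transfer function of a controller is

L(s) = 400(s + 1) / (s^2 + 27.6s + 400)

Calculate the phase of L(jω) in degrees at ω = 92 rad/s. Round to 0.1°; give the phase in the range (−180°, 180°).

-73.1°

At s = jω = j92:
zero (s+1): 1 + j92 → |·| = √(1²+92²) = √8465 ≈ 92.005, ∠ = arctan(92/1) ≈ 89.38°
quadratic: (j92)² + 27.6·j92 + 400 = -8064 + j2539.2 → |·| ≈ 8454.3, ∠ ≈ 162.52°
∠L = 89.38° − 162.52° = -73.14°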